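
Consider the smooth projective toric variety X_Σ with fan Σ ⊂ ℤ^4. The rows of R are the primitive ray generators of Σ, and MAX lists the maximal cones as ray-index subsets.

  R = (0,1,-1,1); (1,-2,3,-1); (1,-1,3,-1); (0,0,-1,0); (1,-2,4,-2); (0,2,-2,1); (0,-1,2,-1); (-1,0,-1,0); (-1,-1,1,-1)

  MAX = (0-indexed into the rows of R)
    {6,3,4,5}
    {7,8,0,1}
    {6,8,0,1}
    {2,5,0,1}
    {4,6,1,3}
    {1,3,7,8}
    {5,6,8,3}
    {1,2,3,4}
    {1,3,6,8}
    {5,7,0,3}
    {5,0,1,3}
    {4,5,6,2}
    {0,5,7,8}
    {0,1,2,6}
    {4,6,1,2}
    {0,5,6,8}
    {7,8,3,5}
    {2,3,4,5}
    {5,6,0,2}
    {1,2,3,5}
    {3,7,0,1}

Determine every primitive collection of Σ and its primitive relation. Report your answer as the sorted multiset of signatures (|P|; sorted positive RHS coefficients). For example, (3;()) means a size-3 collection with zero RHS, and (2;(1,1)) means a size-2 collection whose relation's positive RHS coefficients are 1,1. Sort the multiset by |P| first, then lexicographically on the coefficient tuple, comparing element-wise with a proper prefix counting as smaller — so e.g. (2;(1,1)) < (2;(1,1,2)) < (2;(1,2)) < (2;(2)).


14 collections generate NE(X_Σ); each relation:

  P={0,4}:  v_{0} + v_{4} = v_{2} — sig = (2;(1))
  P={2,7}:  v_{2} + v_{7} = v_{6} — sig = (2;(1))
  P={6,7}:  v_{6} + v_{7} = v_{8} — sig = (2;(1))
  P={4,7}:  v_{4} + v_{7} = v_{3} + 2·v_{6} — sig = (2;(1,2))
  P={4,8}:  v_{4} + v_{8} = v_{3} + 3·v_{6} — sig = (2;(1,3))
  P={2,8}:  v_{2} + v_{8} = 2·v_{6} — sig = (2;(2))
  P={0,3,6}:  v_{0} + v_{3} + v_{6} = 0 — sig = (3;())
  P={1,5,7}:  v_{1} + v_{5} + v_{7} = 0 — sig = (3;())
  P={0,3,8}:  v_{0} + v_{3} + v_{8} = v_{7} — sig = (3;(1))
  P={1,5,6}:  v_{1} + v_{5} + v_{6} = v_{2} — sig = (3;(1))
  P={1,5,8}:  v_{1} + v_{5} + v_{8} = v_{6} — sig = (3;(1))
  P={2,3,6}:  v_{2} + v_{3} + v_{6} = v_{4} — sig = (3;(1))
  P={0,2,3}:  v_{0} + v_{2} + v_{3} = v_{1} + v_{5} — sig = (3;(1,1))
  P={1,4,5}:  v_{1} + v_{4} + v_{5} = 2·v_{2} + v_{3} — sig = (3;(1,2))

Signatures (|P|; sorted positive RHS coefficients), sorted:
    (2;(1))
    (2;(1))
    (2;(1))
    (2;(1,2))
    (2;(1,3))
    (2;(2))
    (3;())
    (3;())
    (3;(1))
    (3;(1))
    (3;(1))
    (3;(1))
    (3;(1,1))
    (3;(1,2))


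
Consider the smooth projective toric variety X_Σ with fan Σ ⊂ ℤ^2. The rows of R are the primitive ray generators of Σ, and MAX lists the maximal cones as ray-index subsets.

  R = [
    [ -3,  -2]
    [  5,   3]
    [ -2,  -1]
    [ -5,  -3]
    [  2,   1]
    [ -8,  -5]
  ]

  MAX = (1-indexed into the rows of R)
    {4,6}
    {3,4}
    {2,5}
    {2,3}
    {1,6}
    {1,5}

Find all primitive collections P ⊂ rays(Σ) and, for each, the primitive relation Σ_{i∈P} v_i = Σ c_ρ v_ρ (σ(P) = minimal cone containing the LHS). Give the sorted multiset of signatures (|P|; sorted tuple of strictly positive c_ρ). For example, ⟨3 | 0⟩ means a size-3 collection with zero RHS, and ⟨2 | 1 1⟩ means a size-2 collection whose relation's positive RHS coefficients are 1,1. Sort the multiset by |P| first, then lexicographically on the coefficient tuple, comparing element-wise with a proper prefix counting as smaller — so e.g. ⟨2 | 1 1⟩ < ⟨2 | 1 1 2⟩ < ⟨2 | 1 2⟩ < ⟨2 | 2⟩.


The 9 primitive collections of Σ (r=6, n=2):

  P = {2,4}:  v_{2} + v_{4} = 0 — sig = ⟨2 | 0⟩
  P = {3,5}:  v_{3} + v_{5} = 0 — sig = ⟨2 | 0⟩
  P = {1,2}:  v_{1} + v_{2} = v_{5} — sig = ⟨2 | 1⟩
  P = {1,3}:  v_{1} + v_{3} = v_{4} — sig = ⟨2 | 1⟩
  P = {1,4}:  v_{1} + v_{4} = v_{6} — sig = ⟨2 | 1⟩
  P = {2,6}:  v_{2} + v_{6} = v_{1} — sig = ⟨2 | 1⟩
  P = {4,5}:  v_{4} + v_{5} = v_{1} — sig = ⟨2 | 1⟩
  P = {3,6}:  v_{3} + v_{6} = 2·v_{4} — sig = ⟨2 | 2⟩
  P = {5,6}:  v_{5} + v_{6} = 2·v_{1} — sig = ⟨2 | 2⟩

Signatures (|P|; sorted positive RHS coefficients), sorted:
[⟨2 | 0⟩, ⟨2 | 0⟩, ⟨2 | 1⟩, ⟨2 | 1⟩, ⟨2 | 1⟩, ⟨2 | 1⟩, ⟨2 | 1⟩, ⟨2 | 2⟩, ⟨2 | 2⟩]


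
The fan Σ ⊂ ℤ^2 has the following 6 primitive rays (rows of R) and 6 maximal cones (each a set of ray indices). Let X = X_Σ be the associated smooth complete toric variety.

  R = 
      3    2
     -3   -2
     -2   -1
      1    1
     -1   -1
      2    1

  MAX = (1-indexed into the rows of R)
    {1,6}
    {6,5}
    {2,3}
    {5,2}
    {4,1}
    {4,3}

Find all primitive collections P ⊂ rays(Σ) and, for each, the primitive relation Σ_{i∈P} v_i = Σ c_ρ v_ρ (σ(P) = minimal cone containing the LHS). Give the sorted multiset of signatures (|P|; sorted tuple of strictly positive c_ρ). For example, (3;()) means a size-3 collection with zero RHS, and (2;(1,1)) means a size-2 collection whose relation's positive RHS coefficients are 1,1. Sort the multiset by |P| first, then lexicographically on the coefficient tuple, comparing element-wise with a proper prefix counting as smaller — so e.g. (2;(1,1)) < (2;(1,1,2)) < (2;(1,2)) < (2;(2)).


9 minimal non-faces of Δ(Σ) (on 6 rays):

  {1,2}:  v_{1} + v_{2} = 0  →  sig = (2;())
  {3,6}:  v_{3} + v_{6} = 0  →  sig = (2;())
  {4,5}:  v_{4} + v_{5} = 0  →  sig = (2;())
  {1,3}:  v_{1} + v_{3} = v_{4}  →  sig = (2;(1))
  {1,5}:  v_{1} + v_{5} = v_{6}  →  sig = (2;(1))
  {2,4}:  v_{2} + v_{4} = v_{3}  →  sig = (2;(1))
  {2,6}:  v_{2} + v_{6} = v_{5}  →  sig = (2;(1))
  {3,5}:  v_{3} + v_{5} = v_{2}  →  sig = (2;(1))
  {4,6}:  v_{4} + v_{6} = v_{1}  →  sig = (2;(1))

Signatures (|P|; sorted positive RHS coefficients), sorted:
    |P|=2: 9 collections, coeffs (), (), (), (1), (1), (1), (1), (1), (1)


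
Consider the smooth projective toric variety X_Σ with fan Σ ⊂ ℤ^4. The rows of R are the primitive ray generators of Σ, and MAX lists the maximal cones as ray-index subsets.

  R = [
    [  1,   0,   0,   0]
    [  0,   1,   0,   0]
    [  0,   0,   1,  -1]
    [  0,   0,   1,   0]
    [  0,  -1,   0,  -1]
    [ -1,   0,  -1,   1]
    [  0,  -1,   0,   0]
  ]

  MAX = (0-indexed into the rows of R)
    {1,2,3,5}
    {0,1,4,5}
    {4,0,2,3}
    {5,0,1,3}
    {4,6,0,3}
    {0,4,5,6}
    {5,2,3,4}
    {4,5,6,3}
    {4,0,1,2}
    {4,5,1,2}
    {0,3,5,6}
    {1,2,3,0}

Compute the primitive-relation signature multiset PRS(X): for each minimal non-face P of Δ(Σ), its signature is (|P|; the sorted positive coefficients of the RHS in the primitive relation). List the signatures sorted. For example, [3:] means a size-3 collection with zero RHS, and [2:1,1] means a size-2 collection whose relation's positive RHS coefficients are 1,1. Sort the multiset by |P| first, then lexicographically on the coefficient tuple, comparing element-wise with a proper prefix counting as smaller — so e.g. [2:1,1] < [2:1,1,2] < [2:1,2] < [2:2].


Primitive collections (5):

  {1,6}:  v_{1} + v_{6} = 0 — sig = [2:]
  {2,6}:  v_{2} + v_{6} = v_{3} + v_{4} — sig = [2:1,1]
  {0,2,5}:  v_{0} + v_{2} + v_{5} = 0 — sig = [3:]
  {1,3,4}:  v_{1} + v_{3} + v_{4} = v_{2} — sig = [3:1]
  {0,3,4,5}:  v_{0} + v_{3} + v_{4} + v_{5} = v_{6} — sig = [4:1]

Hence PRS(X_Σ) =
    [2:]
    [2:1,1]
    [3:]
    [3:1]
    [4:1]


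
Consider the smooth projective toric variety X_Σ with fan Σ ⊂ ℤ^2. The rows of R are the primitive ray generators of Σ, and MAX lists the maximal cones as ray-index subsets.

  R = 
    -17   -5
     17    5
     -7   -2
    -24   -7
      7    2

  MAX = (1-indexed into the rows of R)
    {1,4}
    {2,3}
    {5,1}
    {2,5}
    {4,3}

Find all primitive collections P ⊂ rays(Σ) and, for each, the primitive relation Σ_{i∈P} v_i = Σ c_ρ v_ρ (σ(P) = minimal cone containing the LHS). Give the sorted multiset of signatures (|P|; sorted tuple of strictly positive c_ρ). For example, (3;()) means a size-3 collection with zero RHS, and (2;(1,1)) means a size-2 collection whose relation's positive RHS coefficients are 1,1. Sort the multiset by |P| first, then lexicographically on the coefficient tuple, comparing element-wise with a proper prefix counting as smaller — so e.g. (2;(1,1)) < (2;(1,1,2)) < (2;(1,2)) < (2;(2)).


The 5 primitive collections of Σ (r=5, n=2):

  {1,2}:  v_{1} + v_{2} = 0  →  sig = (2;())
  {3,5}:  v_{3} + v_{5} = 0  →  sig = (2;())
  {1,3}:  v_{1} + v_{3} = v_{4}  →  sig = (2;(1))
  {2,4}:  v_{2} + v_{4} = v_{3}  →  sig = (2;(1))
  {4,5}:  v_{4} + v_{5} = v_{1}  →  sig = (2;(1))

so the primitive-relation signature multiset is
    (2;())
    (2;())
    (2;(1))
    (2;(1))
    (2;(1))


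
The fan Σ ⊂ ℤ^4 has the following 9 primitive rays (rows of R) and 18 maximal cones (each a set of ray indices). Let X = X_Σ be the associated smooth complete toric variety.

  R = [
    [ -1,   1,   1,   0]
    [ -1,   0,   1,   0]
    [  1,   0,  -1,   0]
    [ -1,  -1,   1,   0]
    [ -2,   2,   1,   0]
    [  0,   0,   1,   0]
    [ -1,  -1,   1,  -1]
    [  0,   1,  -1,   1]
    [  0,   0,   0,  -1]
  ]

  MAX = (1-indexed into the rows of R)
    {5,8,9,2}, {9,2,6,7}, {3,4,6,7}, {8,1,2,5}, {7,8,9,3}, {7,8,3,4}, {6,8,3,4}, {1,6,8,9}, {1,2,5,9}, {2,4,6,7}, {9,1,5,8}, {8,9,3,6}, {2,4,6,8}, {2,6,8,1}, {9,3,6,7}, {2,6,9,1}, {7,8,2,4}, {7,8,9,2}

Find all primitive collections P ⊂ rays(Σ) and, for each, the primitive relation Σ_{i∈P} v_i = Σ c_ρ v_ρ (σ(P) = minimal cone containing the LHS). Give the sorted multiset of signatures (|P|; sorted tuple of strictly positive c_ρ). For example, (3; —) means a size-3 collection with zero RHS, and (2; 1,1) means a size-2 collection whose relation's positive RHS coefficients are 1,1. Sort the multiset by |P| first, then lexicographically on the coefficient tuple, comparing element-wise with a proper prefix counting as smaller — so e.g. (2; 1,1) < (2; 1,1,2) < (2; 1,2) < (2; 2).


Δ(Σ) — 9 vertices, 12 min non-faces:

  {2,3}:  v_{2} + v_{3} = 0 — sig = (2; —)
  {4,9}:  v_{4} + v_{9} = v_{7} — sig = (2; 1)
  {1,3}:  v_{1} + v_{3} = v_{6} + v_{8} + v_{9} — sig = (2; 1,1,1)
  {3,5}:  v_{3} + v_{5} = v_{1} + v_{8} + v_{9} — sig = (2; 1,1,1)
  {4,5}:  v_{4} + v_{5} = 3·v_{2} + v_{8} + v_{9} — sig = (2; 1,1,3)
  {1,7}:  v_{1} + v_{7} = 2·v_{2} + v_{9} — sig = (2; 1,2)
  {5,7}:  v_{5} + v_{7} = 3·v_{2} + v_{8} + 2·v_{9} — sig = (2; 1,2,3)
  {1,4}:  v_{1} + v_{4} = 2·v_{2} — sig = (2; 2)
  {5,6}:  v_{5} + v_{6} = 2·v_{1} — sig = (2; 2)
  {6,7,8}:  v_{6} + v_{7} + v_{8} = v_{2} — sig = (3; 1)
  {1,2,8,9}:  v_{1} + v_{2} + v_{8} + v_{9} = v_{5} — sig = (4; 1)
  {2,6,8,9}:  v_{2} + v_{6} + v_{8} + v_{9} = v_{1} — sig = (4; 1)

so the primitive-relation signature multiset is
    |P|=2: 9 collections, coeffs (), (1), (1,1,1), (1,1,1), (1,1,3), (1,2), (1,2,3), (2), (2)
    |P|=3: 1 collection, coeffs (1)
    |P|=4: 2 collections, coeffs (1), (1)


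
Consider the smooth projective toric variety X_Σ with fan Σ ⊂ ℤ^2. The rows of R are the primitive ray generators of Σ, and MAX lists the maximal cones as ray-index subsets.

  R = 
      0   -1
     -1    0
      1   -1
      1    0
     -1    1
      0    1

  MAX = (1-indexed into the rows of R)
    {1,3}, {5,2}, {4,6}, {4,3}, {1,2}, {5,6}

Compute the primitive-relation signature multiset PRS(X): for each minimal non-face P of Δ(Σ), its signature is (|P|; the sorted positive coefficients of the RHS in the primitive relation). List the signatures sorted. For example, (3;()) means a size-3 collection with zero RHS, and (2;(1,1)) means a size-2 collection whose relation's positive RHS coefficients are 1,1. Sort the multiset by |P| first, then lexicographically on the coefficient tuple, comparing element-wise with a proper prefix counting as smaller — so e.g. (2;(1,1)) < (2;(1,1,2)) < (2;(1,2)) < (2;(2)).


Primitive collections (9):

  • {1,6}:  v_{1} + v_{6} = 0  →  sig = (2;())
  • {2,4}:  v_{2} + v_{4} = 0  →  sig = (2;())
  • {3,5}:  v_{3} + v_{5} = 0  →  sig = (2;())
  • {1,4}:  v_{1} + v_{4} = v_{3}  →  sig = (2;(1))
  • {1,5}:  v_{1} + v_{5} = v_{2}  →  sig = (2;(1))
  • {2,3}:  v_{2} + v_{3} = v_{1}  →  sig = (2;(1))
  • {2,6}:  v_{2} + v_{6} = v_{5}  →  sig = (2;(1))
  • {3,6}:  v_{3} + v_{6} = v_{4}  →  sig = (2;(1))
  • {4,5}:  v_{4} + v_{5} = v_{6}  →  sig = (2;(1))

Signatures (|P|; sorted positive RHS coefficients), sorted:
    |P|=2: 9 collections, coeffs (), (), (), (1), (1), (1), (1), (1), (1)


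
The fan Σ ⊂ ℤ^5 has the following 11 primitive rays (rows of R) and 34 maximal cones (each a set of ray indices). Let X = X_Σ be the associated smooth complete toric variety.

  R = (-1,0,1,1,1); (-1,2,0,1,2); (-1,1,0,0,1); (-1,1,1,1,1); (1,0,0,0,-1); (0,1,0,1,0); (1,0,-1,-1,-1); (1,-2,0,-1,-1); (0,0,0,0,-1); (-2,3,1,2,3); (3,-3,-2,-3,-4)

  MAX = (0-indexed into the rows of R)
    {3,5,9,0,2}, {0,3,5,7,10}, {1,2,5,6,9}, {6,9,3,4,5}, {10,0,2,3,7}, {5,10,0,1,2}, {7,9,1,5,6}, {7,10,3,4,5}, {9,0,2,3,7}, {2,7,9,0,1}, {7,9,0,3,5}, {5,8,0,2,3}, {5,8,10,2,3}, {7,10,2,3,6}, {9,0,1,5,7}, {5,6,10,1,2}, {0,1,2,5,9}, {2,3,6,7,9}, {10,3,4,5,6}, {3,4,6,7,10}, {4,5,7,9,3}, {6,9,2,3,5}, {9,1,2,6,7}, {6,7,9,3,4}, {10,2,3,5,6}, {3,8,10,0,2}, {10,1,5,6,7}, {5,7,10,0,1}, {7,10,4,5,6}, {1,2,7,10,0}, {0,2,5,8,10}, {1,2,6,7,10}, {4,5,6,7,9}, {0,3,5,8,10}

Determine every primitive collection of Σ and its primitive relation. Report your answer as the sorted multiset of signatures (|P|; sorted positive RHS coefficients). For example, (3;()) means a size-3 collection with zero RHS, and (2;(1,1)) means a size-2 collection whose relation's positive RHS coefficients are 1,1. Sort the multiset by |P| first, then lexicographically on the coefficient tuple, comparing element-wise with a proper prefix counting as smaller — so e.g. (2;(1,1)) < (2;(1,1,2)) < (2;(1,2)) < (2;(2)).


14 collections generate NE(X_Σ); each relation:

  {0,6}:  v_{0} + v_{6} = 0  ⟹  sig = (2;())
  {1,3}:  v_{1} + v_{3} = v_{9}  ⟹  sig = (2;(1))
  {9,10}:  v_{9} + v_{10} = v_{6}  ⟹  sig = (2;(1))
  {1,8}:  v_{1} + v_{8} = v_{2} + v_{5}  ⟹  sig = (2;(1,1))
  {2,4}:  v_{2} + v_{4} = v_{3} + v_{6}  ⟹  sig = (2;(1,1))
  {0,4}:  v_{0} + v_{4} = v_{3} + v_{5} + v_{7}  ⟹  sig = (2;(1,1,1))
  {7,8}:  v_{7} + v_{8} = v_{0} + v_{3} + v_{10}  ⟹  sig = (2;(1,1,1))
  {8,9}:  v_{8} + v_{9} = v_{2} + v_{3} + v_{5}  ⟹  sig = (2;(1,1,1))
  {1,4}:  v_{1} + v_{4} = v_{5} + v_{6} + v_{7} + v_{9}  ⟹  sig = (2;(1,1,1,1))
  {6,8}:  v_{6} + v_{8} = v_{2} + v_{3} + v_{5} + v_{10}  ⟹  sig = (2;(1,1,1,1))
  {4,8}:  v_{4} + v_{8} = 2·v_{3} + v_{5} + v_{10}  ⟹  sig = (2;(1,1,2))
  {2,5,7}:  v_{2} + v_{5} + v_{7} = 0  ⟹  sig = (3;())
  {3,5,6,7}:  v_{3} + v_{5} + v_{6} + v_{7} = v_{4}  ⟹  sig = (4;(1))
  {0,2,3,5,10}:  v_{0} + v_{2} + v_{3} + v_{5} + v_{10} = v_{8}  ⟹  sig = (5;(1))

Sorted signature multiset PRS(X):
    (2;())
    (2;(1))
    (2;(1))
    (2;(1,1))
    (2;(1,1))
    (2;(1,1,1))
    (2;(1,1,1))
    (2;(1,1,1))
    (2;(1,1,1,1))
    (2;(1,1,1,1))
    (2;(1,1,2))
    (3;())
    (4;(1))
    (5;(1))


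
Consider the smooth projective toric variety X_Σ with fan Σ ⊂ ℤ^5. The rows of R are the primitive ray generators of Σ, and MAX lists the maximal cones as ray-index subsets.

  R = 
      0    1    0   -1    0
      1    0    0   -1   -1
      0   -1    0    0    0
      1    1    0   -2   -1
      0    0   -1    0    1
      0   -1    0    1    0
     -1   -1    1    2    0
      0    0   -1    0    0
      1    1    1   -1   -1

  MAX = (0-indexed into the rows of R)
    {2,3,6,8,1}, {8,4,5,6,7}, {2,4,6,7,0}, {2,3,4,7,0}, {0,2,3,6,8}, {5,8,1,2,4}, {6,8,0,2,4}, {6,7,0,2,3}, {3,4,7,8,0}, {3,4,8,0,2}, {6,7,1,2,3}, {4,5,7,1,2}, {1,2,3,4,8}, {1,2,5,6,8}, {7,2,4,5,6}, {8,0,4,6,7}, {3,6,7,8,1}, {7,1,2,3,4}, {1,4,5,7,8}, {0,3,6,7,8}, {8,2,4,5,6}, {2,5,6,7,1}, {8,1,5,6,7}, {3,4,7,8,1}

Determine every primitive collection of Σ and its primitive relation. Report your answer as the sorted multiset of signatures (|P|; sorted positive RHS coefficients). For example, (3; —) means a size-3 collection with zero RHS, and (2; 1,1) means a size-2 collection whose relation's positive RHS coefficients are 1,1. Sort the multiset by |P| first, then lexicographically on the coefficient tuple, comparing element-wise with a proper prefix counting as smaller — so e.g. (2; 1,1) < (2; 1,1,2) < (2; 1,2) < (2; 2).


Σ has 6 primitive collections:

  • {0,5}:  v_{0} + v_{5} = 0  ⇒ sig = (2; —)
  • {0,1}:  v_{0} + v_{1} = v_{3}  ⇒ sig = (2; 1)
  • {3,5}:  v_{3} + v_{5} = v_{1}  ⇒ sig = (2; 1)
  • {3,4,6}:  v_{3} + v_{4} + v_{6} = 0  ⇒ sig = (3; —)
  • {1,4,6}:  v_{1} + v_{4} + v_{6} = v_{5}  ⇒ sig = (3; 1)
  • {2,7,8}:  v_{2} + v_{7} + v_{8} = v_{1}  ⇒ sig = (3; 1)

Sorted signature multiset PRS(X):
    |P|=2: 3 collections, coeffs (), (1), (1)
    |P|=3: 3 collections, coeffs (), (1), (1)


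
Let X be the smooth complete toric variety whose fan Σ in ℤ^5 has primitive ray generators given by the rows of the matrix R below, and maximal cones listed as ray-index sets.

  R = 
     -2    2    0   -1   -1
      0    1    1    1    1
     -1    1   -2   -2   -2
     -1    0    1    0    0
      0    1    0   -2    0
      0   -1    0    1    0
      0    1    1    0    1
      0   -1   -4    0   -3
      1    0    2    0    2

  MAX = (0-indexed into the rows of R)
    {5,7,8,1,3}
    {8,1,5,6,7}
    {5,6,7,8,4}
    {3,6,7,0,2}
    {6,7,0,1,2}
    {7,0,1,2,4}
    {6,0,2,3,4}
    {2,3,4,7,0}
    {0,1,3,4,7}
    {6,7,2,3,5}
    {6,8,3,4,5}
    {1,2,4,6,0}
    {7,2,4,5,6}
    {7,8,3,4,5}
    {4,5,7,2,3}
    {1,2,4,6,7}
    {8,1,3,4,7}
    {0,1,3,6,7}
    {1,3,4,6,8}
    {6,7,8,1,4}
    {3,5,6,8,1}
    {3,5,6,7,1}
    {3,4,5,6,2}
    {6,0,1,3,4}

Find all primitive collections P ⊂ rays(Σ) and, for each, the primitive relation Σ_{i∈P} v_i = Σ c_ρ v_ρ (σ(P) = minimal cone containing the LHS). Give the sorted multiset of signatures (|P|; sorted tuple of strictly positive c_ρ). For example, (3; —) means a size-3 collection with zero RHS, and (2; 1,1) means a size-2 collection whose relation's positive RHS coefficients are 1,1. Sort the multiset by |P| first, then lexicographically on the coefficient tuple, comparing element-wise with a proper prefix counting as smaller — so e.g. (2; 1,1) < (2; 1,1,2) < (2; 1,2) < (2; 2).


Δ(Σ) — 9 vertices, 9 min non-faces:

  P = {2,8}:  v_{2} + v_{8} = v_{4} ; sig = (2; 1)
  P = {0,8}:  v_{0} + v_{8} = v_{1} + v_{3} + v_{4} ; sig = (2; 1,1,1)
  P = {0,5}:  v_{0} + v_{5} = 2·v_{3} + 2·v_{6} + v_{7} ; sig = (2; 1,2,2)
  P = {1,2,3}:  v_{1} + v_{2} + v_{3} = v_{0} ; sig = (3; 1)
  P = {1,4,5}:  v_{1} + v_{4} + v_{5} = v_{6} ; sig = (3; 1)
  P = {1,2,5}:  v_{1} + v_{2} + v_{5} = v_{3} + 2·v_{6} + v_{7} ; sig = (3; 1,1,2)
  P = {3,6,7,8}:  v_{3} + v_{6} + v_{7} + v_{8} = 0 ; sig = (4; —)
  P = {3,4,6,7}:  v_{3} + v_{4} + v_{6} + v_{7} = v_{2} ; sig = (4; 1)
  P = {0,4,6,7}:  v_{0} + v_{4} + v_{6} + v_{7} = v_{1} + 2·v_{2} ; sig = (4; 1,2)

so the primitive-relation signature multiset is
[(2; 1), (2; 1,1,1), (2; 1,2,2), (3; 1), (3; 1), (3; 1,1,2), (4; —), (4; 1), (4; 1,2)]


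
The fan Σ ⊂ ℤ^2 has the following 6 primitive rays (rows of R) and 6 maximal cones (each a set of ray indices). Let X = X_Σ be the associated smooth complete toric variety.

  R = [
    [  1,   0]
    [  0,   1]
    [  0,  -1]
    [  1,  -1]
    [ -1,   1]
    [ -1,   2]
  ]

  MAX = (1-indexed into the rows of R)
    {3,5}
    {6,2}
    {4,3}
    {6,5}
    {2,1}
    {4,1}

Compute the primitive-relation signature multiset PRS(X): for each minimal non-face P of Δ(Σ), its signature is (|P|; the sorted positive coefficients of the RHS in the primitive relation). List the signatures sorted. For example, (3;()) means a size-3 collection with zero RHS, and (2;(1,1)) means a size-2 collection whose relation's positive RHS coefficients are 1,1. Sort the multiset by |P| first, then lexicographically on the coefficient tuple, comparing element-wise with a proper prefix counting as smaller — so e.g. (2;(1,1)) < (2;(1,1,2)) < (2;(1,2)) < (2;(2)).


Δ(Σ) — 6 vertices, 9 min non-faces:

  P={2,3}:  v_{2} + v_{3} = 0  so sig = (2;())
  P={4,5}:  v_{4} + v_{5} = 0  so sig = (2;())
  P={1,3}:  v_{1} + v_{3} = v_{4}  so sig = (2;(1))
  P={1,5}:  v_{1} + v_{5} = v_{2}  so sig = (2;(1))
  P={2,4}:  v_{2} + v_{4} = v_{1}  so sig = (2;(1))
  P={2,5}:  v_{2} + v_{5} = v_{6}  so sig = (2;(1))
  P={3,6}:  v_{3} + v_{6} = v_{5}  so sig = (2;(1))
  P={4,6}:  v_{4} + v_{6} = v_{2}  so sig = (2;(1))
  P={1,6}:  v_{1} + v_{6} = 2·v_{2}  so sig = (2;(2))

Hence PRS(X_Σ) =
{ (2;()) ×2,  (2;(1)) ×6,  (2;(2)) }


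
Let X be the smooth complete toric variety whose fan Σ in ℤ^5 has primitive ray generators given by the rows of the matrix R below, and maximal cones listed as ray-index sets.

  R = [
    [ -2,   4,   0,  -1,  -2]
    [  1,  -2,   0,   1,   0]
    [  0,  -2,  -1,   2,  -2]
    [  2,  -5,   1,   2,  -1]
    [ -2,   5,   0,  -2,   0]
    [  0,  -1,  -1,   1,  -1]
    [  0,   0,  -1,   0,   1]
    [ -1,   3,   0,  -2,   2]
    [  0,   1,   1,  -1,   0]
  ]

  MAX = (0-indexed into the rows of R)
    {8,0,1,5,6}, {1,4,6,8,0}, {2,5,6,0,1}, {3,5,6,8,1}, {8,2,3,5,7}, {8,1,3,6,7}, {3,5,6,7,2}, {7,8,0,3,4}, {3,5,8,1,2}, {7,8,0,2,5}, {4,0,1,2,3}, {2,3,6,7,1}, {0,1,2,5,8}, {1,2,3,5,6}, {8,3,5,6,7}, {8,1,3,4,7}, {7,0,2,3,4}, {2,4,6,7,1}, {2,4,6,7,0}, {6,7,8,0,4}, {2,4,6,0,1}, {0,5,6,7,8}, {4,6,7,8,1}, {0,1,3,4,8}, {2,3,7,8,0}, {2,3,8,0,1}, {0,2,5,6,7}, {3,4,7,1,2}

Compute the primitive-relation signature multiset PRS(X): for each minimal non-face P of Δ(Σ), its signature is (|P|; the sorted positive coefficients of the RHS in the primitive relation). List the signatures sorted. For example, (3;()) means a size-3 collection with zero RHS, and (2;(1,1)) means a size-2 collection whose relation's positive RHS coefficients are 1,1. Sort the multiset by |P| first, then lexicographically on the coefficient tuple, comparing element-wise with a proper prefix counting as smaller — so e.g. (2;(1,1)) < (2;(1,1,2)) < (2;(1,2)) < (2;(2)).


Primitive collections (9):

  P = {4,5}:  v_{4} + v_{5} = v_{0} + v_{6}  ⇒ sig = (2;(1,1))
  P = {3,4,6}:  v_{3} + v_{4} + v_{6} = 0  ⇒ sig = (3;())
  P = {0,1,7}:  v_{0} + v_{1} + v_{7} = v_{4}  ⇒ sig = (3;(1))
  P = {1,5,7}:  v_{1} + v_{5} + v_{7} = v_{6}  ⇒ sig = (3;(1))
  P = {2,4,8}:  v_{2} + v_{4} + v_{8} = v_{0}  ⇒ sig = (3;(1))
  P = {2,6,8}:  v_{2} + v_{6} + v_{8} = v_{5}  ⇒ sig = (3;(1))
  P = {0,3,6}:  v_{0} + v_{3} + v_{6} = v_{2} + v_{8}  ⇒ sig = (3;(1,1))
  P = {0,3,5}:  v_{0} + v_{3} + v_{5} = 2·v_{2} + 2·v_{8}  ⇒ sig = (3;(2,2))
  P = {1,2,7,8}:  v_{1} + v_{2} + v_{7} + v_{8} = 0  ⇒ sig = (4;())

Hence PRS(X_Σ) =
    |P|=2: 1 collection, coeffs (1,1)
    |P|=3: 7 collections, coeffs (), (1), (1), (1), (1), (1,1), (2,2)
    |P|=4: 1 collection, coeffs ()


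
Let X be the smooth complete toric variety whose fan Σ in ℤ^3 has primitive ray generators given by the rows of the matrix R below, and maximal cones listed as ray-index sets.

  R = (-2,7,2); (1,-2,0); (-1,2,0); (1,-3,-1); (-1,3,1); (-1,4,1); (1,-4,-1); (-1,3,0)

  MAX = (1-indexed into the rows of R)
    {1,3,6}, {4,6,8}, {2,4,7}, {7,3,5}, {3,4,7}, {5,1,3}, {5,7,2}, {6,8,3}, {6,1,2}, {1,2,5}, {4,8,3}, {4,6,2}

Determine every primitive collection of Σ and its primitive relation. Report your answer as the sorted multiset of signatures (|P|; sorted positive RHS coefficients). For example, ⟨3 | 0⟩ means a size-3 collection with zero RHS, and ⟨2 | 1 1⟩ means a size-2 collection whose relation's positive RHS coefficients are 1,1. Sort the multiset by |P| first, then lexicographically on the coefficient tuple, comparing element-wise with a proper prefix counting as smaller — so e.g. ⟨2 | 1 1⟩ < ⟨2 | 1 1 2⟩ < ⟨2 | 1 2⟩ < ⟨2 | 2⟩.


Δ(Σ) — 8 vertices, 11 min non-faces:

  P = {2,3}:  v_{2} + v_{3} = 0  →  sig = ⟨2 | 0⟩
  P = {4,5}:  v_{4} + v_{5} = 0  →  sig = ⟨2 | 0⟩
  P = {6,7}:  v_{6} + v_{7} = 0  →  sig = ⟨2 | 0⟩
  P = {1,4}:  v_{1} + v_{4} = v_{6}  →  sig = ⟨2 | 1⟩
  P = {1,7}:  v_{1} + v_{7} = v_{5}  →  sig = ⟨2 | 1⟩
  P = {5,6}:  v_{5} + v_{6} = v_{1}  →  sig = ⟨2 | 1⟩
  P = {2,8}:  v_{2} + v_{8} = v_{4} + v_{6}  →  sig = ⟨2 | 1 1⟩
  P = {5,8}:  v_{5} + v_{8} = v_{3} + v_{6}  →  sig = ⟨2 | 1 1⟩
  P = {7,8}:  v_{7} + v_{8} = v_{3} + v_{4}  →  sig = ⟨2 | 1 1⟩
  P = {1,8}:  v_{1} + v_{8} = v_{3} + 2·v_{6}  →  sig = ⟨2 | 1 2⟩
  P = {3,4,6}:  v_{3} + v_{4} + v_{6} = v_{8}  →  sig = ⟨3 | 1⟩

Sorted signature multiset PRS(X):
    ⟨2 | 0⟩
    ⟨2 | 0⟩
    ⟨2 | 0⟩
    ⟨2 | 1⟩
    ⟨2 | 1⟩
    ⟨2 | 1⟩
    ⟨2 | 1 1⟩
    ⟨2 | 1 1⟩
    ⟨2 | 1 1⟩
    ⟨2 | 1 2⟩
    ⟨3 | 1⟩


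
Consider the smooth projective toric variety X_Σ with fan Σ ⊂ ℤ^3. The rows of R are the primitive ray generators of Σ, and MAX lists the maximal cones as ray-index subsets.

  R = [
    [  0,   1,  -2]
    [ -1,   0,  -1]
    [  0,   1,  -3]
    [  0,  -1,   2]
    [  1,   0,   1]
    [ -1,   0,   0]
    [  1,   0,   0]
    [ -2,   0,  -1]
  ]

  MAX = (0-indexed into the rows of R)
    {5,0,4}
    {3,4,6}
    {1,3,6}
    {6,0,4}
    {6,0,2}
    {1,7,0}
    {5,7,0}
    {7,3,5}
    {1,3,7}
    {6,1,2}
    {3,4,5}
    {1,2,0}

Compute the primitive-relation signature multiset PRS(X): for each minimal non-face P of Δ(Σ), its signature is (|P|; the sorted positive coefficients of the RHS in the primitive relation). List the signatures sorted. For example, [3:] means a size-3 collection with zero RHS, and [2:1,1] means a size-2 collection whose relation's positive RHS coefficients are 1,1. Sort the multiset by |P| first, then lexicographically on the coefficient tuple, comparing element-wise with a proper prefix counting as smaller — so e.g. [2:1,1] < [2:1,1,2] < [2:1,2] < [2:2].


The 11 primitive collections of Σ (r=8, n=3):

  {0,3}:  v_{0} + v_{3} = 0  →  sig = [2:]
  {1,4}:  v_{1} + v_{4} = 0  →  sig = [2:]
  {5,6}:  v_{5} + v_{6} = 0  →  sig = [2:]
  {1,5}:  v_{1} + v_{5} = v_{7}  →  sig = [2:1]
  {4,7}:  v_{4} + v_{7} = v_{5}  →  sig = [2:1]
  {6,7}:  v_{6} + v_{7} = v_{1}  →  sig = [2:1]
  {2,3}:  v_{2} + v_{3} = v_{1} + v_{6}  →  sig = [2:1,1]
  {2,4}:  v_{2} + v_{4} = v_{0} + v_{6}  →  sig = [2:1,1]
  {2,5}:  v_{2} + v_{5} = v_{0} + v_{1}  →  sig = [2:1,1]
  {2,7}:  v_{2} + v_{7} = v_{0} + 2·v_{1}  →  sig = [2:1,2]
  {0,1,6}:  v_{0} + v_{1} + v_{6} = v_{2}  →  sig = [3:1]

Signatures (|P|; sorted positive RHS coefficients), sorted:
{ [2:] ×3,  [2:1] ×3,  [2:1,1] ×3,  [2:1,2],  [3:1] }


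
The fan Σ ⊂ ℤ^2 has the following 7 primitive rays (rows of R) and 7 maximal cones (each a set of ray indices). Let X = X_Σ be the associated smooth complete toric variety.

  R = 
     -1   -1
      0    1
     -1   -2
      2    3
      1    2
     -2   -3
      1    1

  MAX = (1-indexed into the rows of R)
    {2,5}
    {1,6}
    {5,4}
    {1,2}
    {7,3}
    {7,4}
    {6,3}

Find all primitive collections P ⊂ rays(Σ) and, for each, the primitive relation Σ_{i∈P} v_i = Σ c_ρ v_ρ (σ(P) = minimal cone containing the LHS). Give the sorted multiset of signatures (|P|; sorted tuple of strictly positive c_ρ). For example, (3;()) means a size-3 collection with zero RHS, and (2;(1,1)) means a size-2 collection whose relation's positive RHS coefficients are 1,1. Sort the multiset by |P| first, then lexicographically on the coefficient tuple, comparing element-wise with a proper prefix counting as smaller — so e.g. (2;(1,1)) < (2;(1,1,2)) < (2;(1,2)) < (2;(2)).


14 minimal non-faces of Δ(Σ) (on 7 rays):

  P = {1,7}:  v_{1} + v_{7} = 0  ⟹  sig = (2;())
  P = {3,5}:  v_{3} + v_{5} = 0  ⟹  sig = (2;())
  P = {4,6}:  v_{4} + v_{6} = 0  ⟹  sig = (2;())
  P = {1,3}:  v_{1} + v_{3} = v_{6}  ⟹  sig = (2;(1))
  P = {1,4}:  v_{1} + v_{4} = v_{5}  ⟹  sig = (2;(1))
  P = {1,5}:  v_{1} + v_{5} = v_{2}  ⟹  sig = (2;(1))
  P = {2,3}:  v_{2} + v_{3} = v_{1}  ⟹  sig = (2;(1))
  P = {2,7}:  v_{2} + v_{7} = v_{5}  ⟹  sig = (2;(1))
  P = {3,4}:  v_{3} + v_{4} = v_{7}  ⟹  sig = (2;(1))
  P = {5,6}:  v_{5} + v_{6} = v_{1}  ⟹  sig = (2;(1))
  P = {5,7}:  v_{5} + v_{7} = v_{4}  ⟹  sig = (2;(1))
  P = {6,7}:  v_{6} + v_{7} = v_{3}  ⟹  sig = (2;(1))
  P = {2,4}:  v_{2} + v_{4} = 2·v_{5}  ⟹  sig = (2;(2))
  P = {2,6}:  v_{2} + v_{6} = 2·v_{1}  ⟹  sig = (2;(2))

Sorted signature multiset PRS(X):
[(2;()), (2;()), (2;()), (2;(1)), (2;(1)), (2;(1)), (2;(1)), (2;(1)), (2;(1)), (2;(1)), (2;(1)), (2;(1)), (2;(2)), (2;(2))]


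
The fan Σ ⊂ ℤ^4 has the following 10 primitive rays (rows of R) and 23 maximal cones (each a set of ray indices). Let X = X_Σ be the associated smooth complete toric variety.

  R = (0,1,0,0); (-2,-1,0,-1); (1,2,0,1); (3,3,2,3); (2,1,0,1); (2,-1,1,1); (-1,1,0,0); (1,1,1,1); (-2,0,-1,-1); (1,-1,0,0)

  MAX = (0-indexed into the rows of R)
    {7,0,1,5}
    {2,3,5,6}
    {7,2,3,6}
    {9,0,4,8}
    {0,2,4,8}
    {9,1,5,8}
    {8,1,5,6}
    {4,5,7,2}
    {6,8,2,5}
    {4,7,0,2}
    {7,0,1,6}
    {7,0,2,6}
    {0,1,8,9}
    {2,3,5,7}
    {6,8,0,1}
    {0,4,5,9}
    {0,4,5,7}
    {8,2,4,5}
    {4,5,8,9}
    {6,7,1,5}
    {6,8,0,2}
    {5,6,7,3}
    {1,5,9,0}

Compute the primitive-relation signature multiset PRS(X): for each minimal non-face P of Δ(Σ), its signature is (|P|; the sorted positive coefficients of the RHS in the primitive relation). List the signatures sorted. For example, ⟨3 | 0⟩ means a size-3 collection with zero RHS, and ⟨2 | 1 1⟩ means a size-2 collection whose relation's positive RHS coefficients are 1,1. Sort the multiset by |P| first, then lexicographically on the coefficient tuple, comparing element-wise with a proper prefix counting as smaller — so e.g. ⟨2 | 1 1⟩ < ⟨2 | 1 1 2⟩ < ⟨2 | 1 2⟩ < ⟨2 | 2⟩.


Δ(Σ) — 10 vertices, 16 min non-faces:

  • {1,4}:  v_{1} + v_{4} = 0  →  sig = ⟨2 | 0⟩
  • {6,9}:  v_{6} + v_{9} = 0  →  sig = ⟨2 | 0⟩
  • {1,2}:  v_{1} + v_{2} = v_{6}  →  sig = ⟨2 | 1⟩
  • {2,9}:  v_{2} + v_{9} = v_{4}  →  sig = ⟨2 | 1⟩
  • {4,6}:  v_{4} + v_{6} = v_{2}  →  sig = ⟨2 | 1⟩
  • {7,8}:  v_{7} + v_{8} = v_{6}  →  sig = ⟨2 | 1⟩
  • {7,9}:  v_{7} + v_{9} = v_{0} + v_{5}  →  sig = ⟨2 | 1 1⟩
  • {3,9}:  v_{3} + v_{9} = v_{2} + v_{5} + v_{7}  →  sig = ⟨2 | 1 1 1⟩
  • {1,3}:  v_{1} + v_{3} = v_{5} + 2·v_{6} + v_{7}  →  sig = ⟨2 | 1 1 2⟩
  • {3,4}:  v_{3} + v_{4} = 2·v_{2} + v_{5} + v_{7}  →  sig = ⟨2 | 1 1 2⟩
  • {3,8}:  v_{3} + v_{8} = v_{2} + v_{5} + 2·v_{6}  →  sig = ⟨2 | 1 1 2⟩
  • {0,3}:  v_{0} + v_{3} = v_{2} + 2·v_{7}  →  sig = ⟨2 | 1 2⟩
  • {0,5,8}:  v_{0} + v_{5} + v_{8} = 0  →  sig = ⟨3 | 0⟩
  • {0,5,6}:  v_{0} + v_{5} + v_{6} = v_{7}  →  sig = ⟨3 | 1⟩
  • {0,2,5}:  v_{0} + v_{2} + v_{5} = v_{4} + v_{7}  →  sig = ⟨3 | 1 1⟩
  • {2,5,6,7}:  v_{2} + v_{5} + v_{6} + v_{7} = v_{3}  →  sig = ⟨4 | 1⟩

Hence PRS(X_Σ) =
[⟨2 | 0⟩, ⟨2 | 0⟩, ⟨2 | 1⟩, ⟨2 | 1⟩, ⟨2 | 1⟩, ⟨2 | 1⟩, ⟨2 | 1 1⟩, ⟨2 | 1 1 1⟩, ⟨2 | 1 1 2⟩, ⟨2 | 1 1 2⟩, ⟨2 | 1 1 2⟩, ⟨2 | 1 2⟩, ⟨3 | 0⟩, ⟨3 | 1⟩, ⟨3 | 1 1⟩, ⟨4 | 1⟩]


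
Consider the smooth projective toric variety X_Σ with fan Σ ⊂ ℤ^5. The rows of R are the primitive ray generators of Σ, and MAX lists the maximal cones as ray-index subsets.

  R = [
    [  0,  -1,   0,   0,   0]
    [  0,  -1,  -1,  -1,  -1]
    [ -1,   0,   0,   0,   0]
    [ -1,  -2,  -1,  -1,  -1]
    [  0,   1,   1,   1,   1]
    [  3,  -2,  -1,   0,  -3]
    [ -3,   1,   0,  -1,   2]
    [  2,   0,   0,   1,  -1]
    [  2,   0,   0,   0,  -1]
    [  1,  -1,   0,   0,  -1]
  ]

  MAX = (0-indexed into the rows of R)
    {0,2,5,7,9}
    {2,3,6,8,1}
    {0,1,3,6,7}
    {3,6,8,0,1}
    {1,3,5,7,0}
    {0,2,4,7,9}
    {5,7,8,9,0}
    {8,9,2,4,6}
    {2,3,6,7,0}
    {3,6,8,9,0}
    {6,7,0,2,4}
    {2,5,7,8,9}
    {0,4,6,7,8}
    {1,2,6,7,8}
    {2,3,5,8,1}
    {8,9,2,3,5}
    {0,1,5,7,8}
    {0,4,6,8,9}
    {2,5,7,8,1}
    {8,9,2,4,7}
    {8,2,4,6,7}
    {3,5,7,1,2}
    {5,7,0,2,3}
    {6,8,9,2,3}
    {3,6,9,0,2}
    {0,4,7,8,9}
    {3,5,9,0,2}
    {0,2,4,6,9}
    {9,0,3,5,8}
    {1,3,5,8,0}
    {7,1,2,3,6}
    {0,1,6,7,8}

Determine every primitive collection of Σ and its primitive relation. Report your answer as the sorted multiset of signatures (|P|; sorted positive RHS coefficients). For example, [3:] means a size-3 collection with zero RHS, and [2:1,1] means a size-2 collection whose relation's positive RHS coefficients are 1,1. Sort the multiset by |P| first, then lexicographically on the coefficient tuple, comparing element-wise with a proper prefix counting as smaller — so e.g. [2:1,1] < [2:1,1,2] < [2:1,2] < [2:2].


Primitive collections (10):

  {1,4}:  v_{1} + v_{4} = 0  ⟹  sig = [2:]
  {5,6}:  v_{5} + v_{6} = v_{1}  ⟹  sig = [2:1]
  {1,9}:  v_{1} + v_{9} = v_{3} + v_{8}  ⟹  sig = [2:1,1]
  {3,4}:  v_{3} + v_{4} = v_{0} + v_{2}  ⟹  sig = [2:1,1]
  {4,5}:  v_{4} + v_{5} = v_{7} + v_{9}  ⟹  sig = [2:1,1]
  {6,7,9}:  v_{6} + v_{7} + v_{9} = 0  ⟹  sig = [3:]
  {0,1,2}:  v_{0} + v_{1} + v_{2} = v_{3}  ⟹  sig = [3:1]
  {0,2,8}:  v_{0} + v_{2} + v_{8} = v_{9}  ⟹  sig = [3:1]
  {3,7,8}:  v_{3} + v_{7} + v_{8} = v_{5}  ⟹  sig = [3:1]
  {3,7,9}:  v_{3} + v_{7} + v_{9} = v_{0} + v_{2} + v_{5}  ⟹  sig = [3:1,1,1]

so the primitive-relation signature multiset is
{ [2:],  [2:1],  [2:1,1] ×3,  [3:],  [3:1] ×3,  [3:1,1,1] }


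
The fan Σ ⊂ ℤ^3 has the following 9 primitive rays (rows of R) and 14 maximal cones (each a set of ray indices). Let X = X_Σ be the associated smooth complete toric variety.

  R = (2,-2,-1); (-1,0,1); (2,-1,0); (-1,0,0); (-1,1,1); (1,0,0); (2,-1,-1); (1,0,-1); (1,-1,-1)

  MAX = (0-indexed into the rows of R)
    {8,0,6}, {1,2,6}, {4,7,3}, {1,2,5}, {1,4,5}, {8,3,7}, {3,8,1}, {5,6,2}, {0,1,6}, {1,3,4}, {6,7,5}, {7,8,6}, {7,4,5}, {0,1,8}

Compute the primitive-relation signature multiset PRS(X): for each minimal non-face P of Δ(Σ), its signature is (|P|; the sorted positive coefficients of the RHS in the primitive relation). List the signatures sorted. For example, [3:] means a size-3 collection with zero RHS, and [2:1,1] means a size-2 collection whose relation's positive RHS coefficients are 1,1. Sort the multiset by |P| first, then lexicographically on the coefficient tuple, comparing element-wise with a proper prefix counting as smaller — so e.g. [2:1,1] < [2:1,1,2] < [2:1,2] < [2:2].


Minimal non-faces — 17 found among 9 rays, 14 max cones:

  • {1,7}:  v_{1} + v_{7} = 0  →  sig = [2:]
  • {3,5}:  v_{3} + v_{5} = 0  →  sig = [2:]
  • {4,8}:  v_{4} + v_{8} = 0  →  sig = [2:]
  • {3,6}:  v_{3} + v_{6} = v_{8}  →  sig = [2:1]
  • {4,6}:  v_{4} + v_{6} = v_{5}  →  sig = [2:1]
  • {5,8}:  v_{5} + v_{8} = v_{6}  →  sig = [2:1]
  • {0,4}:  v_{0} + v_{4} = v_{1} + v_{6}  →  sig = [2:1,1]
  • {0,7}:  v_{0} + v_{7} = v_{6} + v_{8}  →  sig = [2:1,1]
  • {2,3}:  v_{2} + v_{3} = v_{1} + v_{6}  →  sig = [2:1,1]
  • {2,7}:  v_{2} + v_{7} = v_{5} + v_{6}  →  sig = [2:1,1]
  • {0,3}:  v_{0} + v_{3} = v_{1} + 2·v_{8}  →  sig = [2:1,2]
  • {0,5}:  v_{0} + v_{5} = v_{1} + 2·v_{6}  →  sig = [2:1,2]
  • {2,4}:  v_{2} + v_{4} = v_{1} + 2·v_{5}  →  sig = [2:1,2]
  • {2,8}:  v_{2} + v_{8} = v_{1} + 2·v_{6}  →  sig = [2:1,2]
  • {0,2}:  v_{0} + v_{2} = 2·v_{1} + 3·v_{6}  →  sig = [2:2,3]
  • {1,5,6}:  v_{1} + v_{5} + v_{6} = v_{2}  →  sig = [3:1]
  • {1,6,8}:  v_{1} + v_{6} + v_{8} = v_{0}  →  sig = [3:1]

Signatures (|P|; sorted positive RHS coefficients), sorted:
[[2:], [2:], [2:], [2:1], [2:1], [2:1], [2:1,1], [2:1,1], [2:1,1], [2:1,1], [2:1,2], [2:1,2], [2:1,2], [2:1,2], [2:2,3], [3:1], [3:1]]


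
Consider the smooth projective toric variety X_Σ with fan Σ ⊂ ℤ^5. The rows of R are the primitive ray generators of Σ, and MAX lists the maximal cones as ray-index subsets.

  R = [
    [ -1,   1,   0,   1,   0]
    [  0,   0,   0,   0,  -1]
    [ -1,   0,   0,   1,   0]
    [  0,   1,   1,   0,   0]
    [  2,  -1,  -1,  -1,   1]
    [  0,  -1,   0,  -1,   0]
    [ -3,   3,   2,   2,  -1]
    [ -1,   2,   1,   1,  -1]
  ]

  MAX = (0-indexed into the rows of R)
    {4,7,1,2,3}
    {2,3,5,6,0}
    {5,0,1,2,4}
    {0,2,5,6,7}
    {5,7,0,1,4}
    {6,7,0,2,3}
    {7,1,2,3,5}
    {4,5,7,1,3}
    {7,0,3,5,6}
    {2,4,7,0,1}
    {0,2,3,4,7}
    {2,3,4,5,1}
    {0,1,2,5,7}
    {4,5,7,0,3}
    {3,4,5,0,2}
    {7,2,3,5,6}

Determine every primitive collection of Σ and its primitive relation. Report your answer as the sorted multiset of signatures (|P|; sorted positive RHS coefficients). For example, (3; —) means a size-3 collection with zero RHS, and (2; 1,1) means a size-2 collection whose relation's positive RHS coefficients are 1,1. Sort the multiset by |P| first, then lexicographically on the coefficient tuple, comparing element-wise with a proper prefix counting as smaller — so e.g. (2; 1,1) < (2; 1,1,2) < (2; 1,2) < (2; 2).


The 5 primitive collections of Σ (r=8, n=5):

  P = {4,6}:  v_{4} + v_{6} = v_{0} + v_{3}  →  sig = (2; 1,1)
  P = {1,6}:  v_{1} + v_{6} = v_{2} + v_{5} + 2·v_{7}  →  sig = (2; 1,1,2)
  P = {0,1,3}:  v_{0} + v_{1} + v_{3} = v_{7}  →  sig = (3; 1)
  P = {2,4,5,7}:  v_{2} + v_{4} + v_{5} + v_{7} = 0  →  sig = (4; —)
  P = {0,2,3,5,7}:  v_{0} + v_{2} + v_{3} + v_{5} + v_{7} = v_{6}  →  sig = (5; 1)

Signatures (|P|; sorted positive RHS coefficients), sorted:
{ (2; 1,1),  (2; 1,1,2),  (3; 1),  (4; —),  (5; 1) }


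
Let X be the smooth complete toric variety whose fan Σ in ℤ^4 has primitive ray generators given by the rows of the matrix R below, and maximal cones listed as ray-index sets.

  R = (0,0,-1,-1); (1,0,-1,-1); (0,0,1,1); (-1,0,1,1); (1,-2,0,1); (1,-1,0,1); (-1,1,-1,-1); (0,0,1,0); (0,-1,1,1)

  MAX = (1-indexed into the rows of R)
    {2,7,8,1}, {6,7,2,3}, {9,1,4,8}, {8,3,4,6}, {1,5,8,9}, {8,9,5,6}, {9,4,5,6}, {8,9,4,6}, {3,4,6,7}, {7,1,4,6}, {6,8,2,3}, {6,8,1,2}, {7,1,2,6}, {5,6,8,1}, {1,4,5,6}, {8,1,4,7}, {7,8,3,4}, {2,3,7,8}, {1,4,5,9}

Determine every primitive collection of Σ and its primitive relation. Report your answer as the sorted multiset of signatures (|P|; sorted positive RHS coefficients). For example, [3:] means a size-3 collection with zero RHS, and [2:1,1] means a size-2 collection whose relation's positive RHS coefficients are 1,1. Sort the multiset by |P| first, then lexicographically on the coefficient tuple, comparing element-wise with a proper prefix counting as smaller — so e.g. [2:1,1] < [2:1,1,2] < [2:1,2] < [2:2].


|primitive collections| = 12. Relations:

  {1,3}:  v_{1} + v_{3} = 0  ⟹  sig = [2:]
  {2,4}:  v_{2} + v_{4} = 0  ⟹  sig = [2:]
  {3,5}:  v_{3} + v_{5} = v_{6} + v_{9}  ⟹  sig = [2:1,1]
  {7,9}:  v_{7} + v_{9} = v_{1} + v_{4}  ⟹  sig = [2:1,1]
  {2,9}:  v_{2} + v_{9} = v_{1} + v_{6} + v_{8}  ⟹  sig = [2:1,1,1]
  {3,9}:  v_{3} + v_{9} = v_{4} + v_{6} + v_{8}  ⟹  sig = [2:1,1,1]
  {5,7}:  v_{5} + v_{7} = 2·v_{1} + v_{4} + v_{6}  ⟹  sig = [2:1,1,2]
  {2,5}:  v_{2} + v_{5} = 2·v_{1} + 2·v_{6} + v_{8}  ⟹  sig = [2:1,2,2]
  {6,7,8}:  v_{6} + v_{7} + v_{8} = 0  ⟹  sig = [3:]
  {1,6,9}:  v_{1} + v_{6} + v_{9} = v_{5}  ⟹  sig = [3:1]
  {4,5,8}:  v_{4} + v_{5} + v_{8} = 2·v_{9}  ⟹  sig = [3:2]
  {1,4,6,8}:  v_{1} + v_{4} + v_{6} + v_{8} = v_{9}  ⟹  sig = [4:1]

Sorted signature multiset PRS(X):
    [2:]
    [2:]
    [2:1,1]
    [2:1,1]
    [2:1,1,1]
    [2:1,1,1]
    [2:1,1,2]
    [2:1,2,2]
    [3:]
    [3:1]
    [3:2]
    [4:1]


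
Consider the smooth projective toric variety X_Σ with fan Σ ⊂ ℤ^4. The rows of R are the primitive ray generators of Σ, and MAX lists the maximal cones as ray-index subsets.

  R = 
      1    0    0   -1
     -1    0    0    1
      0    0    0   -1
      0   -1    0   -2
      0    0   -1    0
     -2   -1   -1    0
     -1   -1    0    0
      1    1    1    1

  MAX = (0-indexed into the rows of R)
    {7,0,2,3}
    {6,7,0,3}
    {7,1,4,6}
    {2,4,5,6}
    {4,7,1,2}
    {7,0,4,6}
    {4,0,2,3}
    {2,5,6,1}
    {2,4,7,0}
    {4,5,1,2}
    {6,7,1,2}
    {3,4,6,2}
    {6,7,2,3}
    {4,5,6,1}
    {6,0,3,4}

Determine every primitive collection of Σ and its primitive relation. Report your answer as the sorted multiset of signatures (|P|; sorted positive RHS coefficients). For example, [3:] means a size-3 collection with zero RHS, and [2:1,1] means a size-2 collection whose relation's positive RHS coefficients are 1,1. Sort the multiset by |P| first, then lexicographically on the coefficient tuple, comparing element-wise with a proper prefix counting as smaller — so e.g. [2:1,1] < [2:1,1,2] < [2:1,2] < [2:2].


|primitive collections| = 9. Relations:

  {0,1}:  v_{0} + v_{1} = 0 — sig = [2:]
  {5,7}:  v_{5} + v_{7} = v_{1} — sig = [2:1]
  {1,3}:  v_{1} + v_{3} = v_{2} + v_{6} — sig = [2:1,1]
  {0,5}:  v_{0} + v_{5} = v_{2} + v_{4} + v_{6} — sig = [2:1,1,1]
  {3,5}:  v_{3} + v_{5} = 2·v_{2} + v_{4} + 2·v_{6} — sig = [2:1,2,2]
  {0,2,6}:  v_{0} + v_{2} + v_{6} = v_{3} — sig = [3:1]
  {3,4,7}:  v_{3} + v_{4} + v_{7} = v_{0} — sig = [3:1]
  {2,4,6,7}:  v_{2} + v_{4} + v_{6} + v_{7} = 0 — sig = [4:]
  {1,2,4,6}:  v_{1} + v_{2} + v_{4} + v_{6} = v_{5} — sig = [4:1]

Sorted signature multiset PRS(X):
{ [2:],  [2:1],  [2:1,1],  [2:1,1,1],  [2:1,2,2],  [3:1] ×2,  [4:],  [4:1] }
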